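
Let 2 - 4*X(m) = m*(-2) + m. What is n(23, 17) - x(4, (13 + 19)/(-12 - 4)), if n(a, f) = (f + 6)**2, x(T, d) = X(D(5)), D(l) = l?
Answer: 2109/4 ≈ 527.25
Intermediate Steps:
X(m) = 1/2 + m/4 (X(m) = 1/2 - (m*(-2) + m)/4 = 1/2 - (-2*m + m)/4 = 1/2 - (-1)*m/4 = 1/2 + m/4)
x(T, d) = 7/4 (x(T, d) = 1/2 + (1/4)*5 = 1/2 + 5/4 = 7/4)
n(a, f) = (6 + f)**2
n(23, 17) - x(4, (13 + 19)/(-12 - 4)) = (6 + 17)**2 - 1*7/4 = 23**2 - 7/4 = 529 - 7/4 = 2109/4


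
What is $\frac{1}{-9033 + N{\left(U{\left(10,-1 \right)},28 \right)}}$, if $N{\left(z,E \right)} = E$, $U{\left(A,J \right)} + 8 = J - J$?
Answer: $- \frac{1}{9005} \approx -0.00011105$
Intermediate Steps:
$U{\left(A,J \right)} = -8$ ($U{\left(A,J \right)} = -8 + \left(J - J\right) = -8 + 0 = -8$)
$\frac{1}{-9033 + N{\left(U{\left(10,-1 \right)},28 \right)}} = \frac{1}{-9033 + 28} = \frac{1}{-9005} = - \frac{1}{9005}$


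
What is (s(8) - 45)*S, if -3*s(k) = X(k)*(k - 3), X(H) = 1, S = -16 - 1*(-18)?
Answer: -280/3 ≈ -93.333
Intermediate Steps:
S = 2 (S = -16 + 18 = 2)
s(k) = 1 - k/3 (s(k) = -(k - 3)/3 = -(-3 + k)/3 = 1 - k/3)
(s(8) - 45)*S = ((1 - 1/3*8) - 45)*2 = ((1 - 8/3) - 45)*2 = (-5/3 - 45)*2 = -140/3*2 = -280/3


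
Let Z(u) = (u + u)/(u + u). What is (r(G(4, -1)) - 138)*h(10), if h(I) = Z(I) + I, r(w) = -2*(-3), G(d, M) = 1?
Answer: -1452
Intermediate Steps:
Z(u) = 1 (Z(u) = (2*u)/((2*u)) = (2*u)*(1/(2*u)) = 1)
r(w) = 6
h(I) = 1 + I
(r(G(4, -1)) - 138)*h(10) = (6 - 138)*(1 + 10) = -132*11 = -1452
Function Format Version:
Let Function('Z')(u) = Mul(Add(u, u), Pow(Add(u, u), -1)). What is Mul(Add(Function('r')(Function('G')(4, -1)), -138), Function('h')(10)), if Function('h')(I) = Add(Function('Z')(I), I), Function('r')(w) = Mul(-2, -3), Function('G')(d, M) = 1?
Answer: -1452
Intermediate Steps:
Function('Z')(u) = 1 (Function('Z')(u) = Mul(Mul(2, u), Pow(Mul(2, u), -1)) = Mul(Mul(2, u), Mul(Rational(1, 2), Pow(u, -1))) = 1)
Function('r')(w) = 6
Function('h')(I) = Add(1, I)
Mul(Add(Function('r')(Function('G')(4, -1)), -138), Function('h')(10)) = Mul(Add(6, -138), Add(1, 10)) = Mul(-132, 11) = -1452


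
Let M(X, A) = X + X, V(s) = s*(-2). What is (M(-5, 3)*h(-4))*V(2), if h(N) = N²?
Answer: 640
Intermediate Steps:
V(s) = -2*s
M(X, A) = 2*X
(M(-5, 3)*h(-4))*V(2) = ((2*(-5))*(-4)²)*(-2*2) = -10*16*(-4) = -160*(-4) = 640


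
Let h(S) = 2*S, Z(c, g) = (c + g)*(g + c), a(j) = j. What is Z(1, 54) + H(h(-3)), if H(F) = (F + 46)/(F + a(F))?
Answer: 9065/3 ≈ 3021.7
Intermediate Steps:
Z(c, g) = (c + g)² (Z(c, g) = (c + g)*(c + g) = (c + g)²)
H(F) = (46 + F)/(2*F) (H(F) = (F + 46)/(F + F) = (46 + F)/((2*F)) = (46 + F)*(1/(2*F)) = (46 + F)/(2*F))
Z(1, 54) + H(h(-3)) = (1 + 54)² + (46 + 2*(-3))/(2*((2*(-3)))) = 55² + (½)*(46 - 6)/(-6) = 3025 + (½)*(-⅙)*40 = 3025 - 10/3 = 9065/3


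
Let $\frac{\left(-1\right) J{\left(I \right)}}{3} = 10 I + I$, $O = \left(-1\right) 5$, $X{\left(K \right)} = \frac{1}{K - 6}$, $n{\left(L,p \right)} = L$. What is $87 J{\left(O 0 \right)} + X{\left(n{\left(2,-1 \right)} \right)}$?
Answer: $- \frac{1}{4} \approx -0.25$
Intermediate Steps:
$X{\left(K \right)} = \frac{1}{-6 + K}$
$O = -5$
$J{\left(I \right)} = - 33 I$ ($J{\left(I \right)} = - 3 \left(10 I + I\right) = - 3 \cdot 11 I = - 33 I$)
$87 J{\left(O 0 \right)} + X{\left(n{\left(2,-1 \right)} \right)} = 87 \left(- 33 \left(\left(-5\right) 0\right)\right) + \frac{1}{-6 + 2} = 87 \left(\left(-33\right) 0\right) + \frac{1}{-4} = 87 \cdot 0 - \frac{1}{4} = 0 - \frac{1}{4} = - \frac{1}{4}$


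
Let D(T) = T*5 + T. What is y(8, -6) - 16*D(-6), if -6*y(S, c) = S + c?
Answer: 1727/3 ≈ 575.67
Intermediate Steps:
D(T) = 6*T (D(T) = 5*T + T = 6*T)
y(S, c) = -S/6 - c/6 (y(S, c) = -(S + c)/6 = -S/6 - c/6)
y(8, -6) - 16*D(-6) = (-1/6*8 - 1/6*(-6)) - 96*(-6) = (-4/3 + 1) - 16*(-36) = -1/3 + 576 = 1727/3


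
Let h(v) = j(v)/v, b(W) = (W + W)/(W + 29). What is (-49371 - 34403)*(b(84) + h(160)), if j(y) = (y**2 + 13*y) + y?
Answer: -1661238420/113 ≈ -1.4701e+7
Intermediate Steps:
j(y) = y**2 + 14*y
b(W) = 2*W/(29 + W) (b(W) = (2*W)/(29 + W) = 2*W/(29 + W))
h(v) = 14 + v (h(v) = (v*(14 + v))/v = 14 + v)
(-49371 - 34403)*(b(84) + h(160)) = (-49371 - 34403)*(2*84/(29 + 84) + (14 + 160)) = -83774*(2*84/113 + 174) = -83774*(2*84*(1/113) + 174) = -83774*(168/113 + 174) = -83774*19830/113 = -1661238420/113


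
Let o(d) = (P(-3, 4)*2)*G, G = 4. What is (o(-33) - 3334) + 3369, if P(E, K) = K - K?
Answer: 35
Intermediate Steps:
P(E, K) = 0
o(d) = 0 (o(d) = (0*2)*4 = 0*4 = 0)
(o(-33) - 3334) + 3369 = (0 - 3334) + 3369 = -3334 + 3369 = 35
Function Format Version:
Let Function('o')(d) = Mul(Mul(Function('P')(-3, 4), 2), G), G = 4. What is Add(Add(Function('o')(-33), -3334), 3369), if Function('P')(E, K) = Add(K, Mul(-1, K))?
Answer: 35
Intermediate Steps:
Function('P')(E, K) = 0
Function('o')(d) = 0 (Function('o')(d) = Mul(Mul(0, 2), 4) = Mul(0, 4) = 0)
Add(Add(Function('o')(-33), -3334), 3369) = Add(Add(0, -3334), 3369) = Add(-3334, 3369) = 35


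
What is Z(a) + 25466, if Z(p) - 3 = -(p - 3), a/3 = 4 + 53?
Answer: 25301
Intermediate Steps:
a = 171 (a = 3*(4 + 53) = 3*57 = 171)
Z(p) = 6 - p (Z(p) = 3 - (p - 3) = 3 - (-3 + p) = 3 + (3 - p) = 6 - p)
Z(a) + 25466 = (6 - 1*171) + 25466 = (6 - 171) + 25466 = -165 + 25466 = 25301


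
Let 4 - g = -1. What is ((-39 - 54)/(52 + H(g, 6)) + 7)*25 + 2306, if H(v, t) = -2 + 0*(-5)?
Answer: 4869/2 ≈ 2434.5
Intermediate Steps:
g = 5 (g = 4 - 1*(-1) = 4 + 1 = 5)
H(v, t) = -2 (H(v, t) = -2 + 0 = -2)
((-39 - 54)/(52 + H(g, 6)) + 7)*25 + 2306 = ((-39 - 54)/(52 - 2) + 7)*25 + 2306 = (-93/50 + 7)*25 + 2306 = (257/50)*25 + 2306 = 257/2 + 2306 = 4869/2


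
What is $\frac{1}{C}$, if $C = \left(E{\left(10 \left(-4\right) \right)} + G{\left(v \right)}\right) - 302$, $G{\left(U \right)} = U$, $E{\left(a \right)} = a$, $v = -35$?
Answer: $- \frac{1}{377} \approx -0.0026525$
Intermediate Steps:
$C = -377$ ($C = \left(10 \left(-4\right) - 35\right) - 302 = \left(-40 - 35\right) - 302 = -75 - 302 = -377$)
$\frac{1}{C} = \frac{1}{-377} = - \frac{1}{377}$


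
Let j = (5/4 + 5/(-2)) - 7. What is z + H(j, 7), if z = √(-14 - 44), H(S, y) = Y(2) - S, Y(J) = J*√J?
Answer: 33/4 + 2*√2 + I*√58 ≈ 11.078 + 7.6158*I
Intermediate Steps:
j = -33/4 (j = (5*(¼) + 5*(-½)) - 7 = (5/4 - 5/2) - 7 = -5/4 - 7 = -33/4 ≈ -8.2500)
Y(J) = J^(3/2)
H(S, y) = -S + 2*√2 (H(S, y) = 2^(3/2) - S = 2*√2 - S = -S + 2*√2)
z = I*√58 (z = √(-58) = I*√58 ≈ 7.6158*I)
z + H(j, 7) = I*√58 + (-1*(-33/4) + 2*√2) = I*√58 + (33/4 + 2*√2) = 33/4 + 2*√2 + I*√58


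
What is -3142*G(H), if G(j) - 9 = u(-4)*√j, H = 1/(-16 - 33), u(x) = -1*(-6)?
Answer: -28278 - 18852*I/7 ≈ -28278.0 - 2693.1*I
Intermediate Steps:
u(x) = 6
H = -1/49 (H = 1/(-49) = -1/49 ≈ -0.020408)
G(j) = 9 + 6*√j
-3142*G(H) = -3142*(9 + 6*√(-1/49)) = -3142*(9 + 6*(I/7)) = -3142*(9 + 6*I/7) = -28278 - 18852*I/7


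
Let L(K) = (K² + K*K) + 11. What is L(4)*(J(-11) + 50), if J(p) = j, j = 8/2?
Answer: 2322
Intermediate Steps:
L(K) = 11 + 2*K² (L(K) = (K² + K²) + 11 = 2*K² + 11 = 11 + 2*K²)
j = 4 (j = 8*(½) = 4)
J(p) = 4
L(4)*(J(-11) + 50) = (11 + 2*4²)*(4 + 50) = (11 + 2*16)*54 = (11 + 32)*54 = 43*54 = 2322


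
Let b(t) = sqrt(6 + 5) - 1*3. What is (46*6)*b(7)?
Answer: -828 + 276*sqrt(11) ≈ 87.388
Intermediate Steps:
b(t) = -3 + sqrt(11) (b(t) = sqrt(11) - 3 = -3 + sqrt(11))
(46*6)*b(7) = (46*6)*(-3 + sqrt(11)) = 276*(-3 + sqrt(11)) = -828 + 276*sqrt(11)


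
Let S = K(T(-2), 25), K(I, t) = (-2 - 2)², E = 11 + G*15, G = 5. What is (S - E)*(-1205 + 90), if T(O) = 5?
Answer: 78050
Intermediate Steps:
E = 86 (E = 11 + 5*15 = 11 + 75 = 86)
K(I, t) = 16 (K(I, t) = (-4)² = 16)
S = 16
(S - E)*(-1205 + 90) = (16 - 1*86)*(-1205 + 90) = (16 - 86)*(-1115) = -70*(-1115) = 78050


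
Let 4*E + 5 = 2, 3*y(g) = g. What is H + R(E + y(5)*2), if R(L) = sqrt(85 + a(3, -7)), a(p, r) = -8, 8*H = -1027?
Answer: -1027/8 + sqrt(77) ≈ -119.60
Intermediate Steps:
H = -1027/8 (H = (1/8)*(-1027) = -1027/8 ≈ -128.38)
y(g) = g/3
E = -3/4 (E = -5/4 + (1/4)*2 = -5/4 + 1/2 = -3/4 ≈ -0.75000)
R(L) = sqrt(77) (R(L) = sqrt(85 - 8) = sqrt(77))
H + R(E + y(5)*2) = -1027/8 + sqrt(77)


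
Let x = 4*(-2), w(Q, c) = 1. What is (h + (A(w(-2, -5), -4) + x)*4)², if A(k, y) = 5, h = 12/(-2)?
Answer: 324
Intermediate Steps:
h = -6 (h = -½*12 = -6)
x = -8
(h + (A(w(-2, -5), -4) + x)*4)² = (-6 + (5 - 8)*4)² = (-6 - 3*4)² = (-6 - 12)² = (-18)² = 324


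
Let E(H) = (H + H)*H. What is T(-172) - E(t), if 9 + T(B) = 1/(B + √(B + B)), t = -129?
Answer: -5792635/174 - I*√86/14964 ≈ -33291.0 - 0.00061973*I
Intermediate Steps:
E(H) = 2*H² (E(H) = (2*H)*H = 2*H²)
T(B) = -9 + 1/(B + √2*√B) (T(B) = -9 + 1/(B + √(B + B)) = -9 + 1/(B + √(2*B)) = -9 + 1/(B + √2*√B))
T(-172) - E(t) = (1 - 9*(-172) - 9*√2*√(-172))/(-172 + √2*√(-172)) - 2*(-129)² = (1 + 1548 - 9*√2*2*I*√43)/(-172 + √2*(2*I*√43)) - 2*16641 = (1 + 1548 - 18*I*√86)/(-172 + 2*I*√86) - 1*33282 = (1549 - 18*I*√86)/(-172 + 2*I*√86) - 33282 = -33282 + (1549 - 18*I*√86)/(-172 + 2*I*√86)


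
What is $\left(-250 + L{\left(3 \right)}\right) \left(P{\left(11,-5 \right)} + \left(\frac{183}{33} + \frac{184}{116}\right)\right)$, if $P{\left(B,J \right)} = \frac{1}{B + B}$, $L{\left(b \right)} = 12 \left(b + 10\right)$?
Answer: $- \frac{215213}{319} \approx -674.65$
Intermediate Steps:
$L{\left(b \right)} = 120 + 12 b$ ($L{\left(b \right)} = 12 \left(10 + b\right) = 120 + 12 b$)
$P{\left(B,J \right)} = \frac{1}{2 B}$
$\left(-250 + L{\left(3 \right)}\right) \left(P{\left(11,-5 \right)} + \left(\frac{183}{33} + \frac{184}{116}\right)\right) = \left(-250 + \left(120 + 12 \cdot 3\right)\right) \left(\frac{1}{2 \cdot 11} + \left(\frac{183}{33} + \frac{184}{116}\right)\right) = \left(-250 + \left(120 + 36\right)\right) \left(\frac{1}{2} \cdot \frac{1}{11} + \left(183 \cdot \frac{1}{33} + 184 \cdot \frac{1}{116}\right)\right) = \left(-250 + 156\right) \left(\frac{1}{22} + \left(\frac{61}{11} + \frac{46}{29}\right)\right) = - 94 \left(\frac{1}{22} + \frac{2275}{319}\right) = \left(-94\right) \frac{4579}{638} = - \frac{215213}{319}$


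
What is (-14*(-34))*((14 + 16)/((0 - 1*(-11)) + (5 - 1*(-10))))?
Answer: 7140/13 ≈ 549.23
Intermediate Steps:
(-14*(-34))*((14 + 16)/((0 - 1*(-11)) + (5 - 1*(-10)))) = 476*(30/((0 + 11) + (5 + 10))) = 476*(30/(11 + 15)) = 476*(30/26) = 476*(30*(1/26)) = 476*(15/13) = 7140/13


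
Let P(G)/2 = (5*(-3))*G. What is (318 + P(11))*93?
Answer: -1116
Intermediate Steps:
P(G) = -30*G (P(G) = 2*((5*(-3))*G) = 2*(-15*G) = -30*G)
(318 + P(11))*93 = (318 - 30*11)*93 = (318 - 330)*93 = -12*93 = -1116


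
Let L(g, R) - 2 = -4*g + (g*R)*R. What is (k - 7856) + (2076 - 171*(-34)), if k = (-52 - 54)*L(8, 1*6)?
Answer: -27314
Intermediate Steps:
L(g, R) = 2 - 4*g + g*R**2 (L(g, R) = 2 + (-4*g + (g*R)*R) = 2 + (-4*g + (R*g)*R) = 2 + (-4*g + g*R**2) = 2 - 4*g + g*R**2)
k = -27348 (k = (-52 - 54)*(2 - 4*8 + 8*(1*6)**2) = -106*(2 - 32 + 8*6**2) = -106*(2 - 32 + 8*36) = -106*(2 - 32 + 288) = -106*258 = -27348)
(k - 7856) + (2076 - 171*(-34)) = (-27348 - 7856) + (2076 - 171*(-34)) = -35204 + (2076 + 5814) = -35204 + 7890 = -27314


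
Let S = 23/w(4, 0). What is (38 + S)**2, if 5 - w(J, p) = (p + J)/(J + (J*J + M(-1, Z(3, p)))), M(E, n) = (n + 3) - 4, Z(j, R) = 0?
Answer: 15171025/8281 ≈ 1832.0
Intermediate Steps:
M(E, n) = -1 + n (M(E, n) = (3 + n) - 4 = -1 + n)
w(J, p) = 5 - (J + p)/(-1 + J + J**2) (w(J, p) = 5 - (p + J)/(J + (J*J + (-1 + 0))) = 5 - (J + p)/(J + (J**2 - 1)) = 5 - (J + p)/(J + (-1 + J**2)) = 5 - (J + p)/(-1 + J + J**2))
S = 437/91 (S = 23/(((-5 - 1*0 + 4*4 + 5*4**2)/(-1 + 4 + 4**2))) = 23/(((-5 + 0 + 16 + 5*16)/(-1 + 4 + 16))) = 23/(((-5 + 0 + 16 + 80)/19)) = 23/(((1/19)*91)) = 23/(91/19) = 23*(19/91) = 437/91 ≈ 4.8022)
(38 + S)**2 = (38 + 437/91)**2 = (3895/91)**2 = 15171025/8281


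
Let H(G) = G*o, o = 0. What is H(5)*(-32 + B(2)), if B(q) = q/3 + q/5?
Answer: 0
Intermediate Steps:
H(G) = 0 (H(G) = G*0 = 0)
B(q) = 8*q/15 (B(q) = q*(1/3) + q*(1/5) = q/3 + q/5 = 8*q/15)
H(5)*(-32 + B(2)) = 0*(-32 + (8/15)*2) = 0*(-32 + 16/15) = 0*(-464/15) = 0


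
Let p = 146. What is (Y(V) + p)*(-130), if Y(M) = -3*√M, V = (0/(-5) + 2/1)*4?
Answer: -18980 + 780*√2 ≈ -17877.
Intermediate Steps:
V = 8 (V = (0*(-⅕) + 2*1)*4 = (0 + 2)*4 = 2*4 = 8)
(Y(V) + p)*(-130) = (-6*√2 + 146)*(-130) = (146 - 6*√2)*(-130) = -18980 + 780*√2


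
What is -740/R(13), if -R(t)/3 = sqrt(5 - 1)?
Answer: 370/3 ≈ 123.33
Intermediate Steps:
R(t) = -6 (R(t) = -3*sqrt(5 - 1) = -3*sqrt(4) = -3*2 = -6)
-740/R(13) = -740/(-6) = -740*(-1/6) = 370/3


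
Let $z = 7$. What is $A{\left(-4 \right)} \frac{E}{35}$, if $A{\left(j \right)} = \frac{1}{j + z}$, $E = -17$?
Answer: $- \frac{17}{105} \approx -0.1619$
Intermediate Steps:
$A{\left(j \right)} = \frac{1}{7 + j}$ ($A{\left(j \right)} = \frac{1}{j + 7} = \frac{1}{7 + j}$)
$A{\left(-4 \right)} \frac{E}{35} = \frac{\left(-17\right) \frac{1}{35}}{7 - 4} = \frac{\left(-17\right) \frac{1}{35}}{3} = \frac{1}{3} \left(- \frac{17}{35}\right) = - \frac{17}{105}$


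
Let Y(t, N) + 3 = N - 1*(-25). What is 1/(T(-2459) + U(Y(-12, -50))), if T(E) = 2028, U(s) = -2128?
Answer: -1/100 ≈ -0.010000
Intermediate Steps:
Y(t, N) = 22 + N (Y(t, N) = -3 + (N - 1*(-25)) = -3 + (N + 25) = -3 + (25 + N) = 22 + N)
1/(T(-2459) + U(Y(-12, -50))) = 1/(2028 - 2128) = 1/(-100) = -1/100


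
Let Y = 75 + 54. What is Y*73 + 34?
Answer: 9451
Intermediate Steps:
Y = 129
Y*73 + 34 = 129*73 + 34 = 9417 + 34 = 9451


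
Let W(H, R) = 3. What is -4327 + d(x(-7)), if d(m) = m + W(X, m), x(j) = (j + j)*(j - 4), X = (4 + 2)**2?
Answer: -4170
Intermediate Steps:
X = 36 (X = 6**2 = 36)
x(j) = 2*j*(-4 + j) (x(j) = (2*j)*(-4 + j) = 2*j*(-4 + j))
d(m) = 3 + m (d(m) = m + 3 = 3 + m)
-4327 + d(x(-7)) = -4327 + (3 + 2*(-7)*(-4 - 7)) = -4327 + (3 + 2*(-7)*(-11)) = -4327 + (3 + 154) = -4327 + 157 = -4170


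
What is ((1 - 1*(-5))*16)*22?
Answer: 2112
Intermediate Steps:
((1 - 1*(-5))*16)*22 = ((1 + 5)*16)*22 = (6*16)*22 = 96*22 = 2112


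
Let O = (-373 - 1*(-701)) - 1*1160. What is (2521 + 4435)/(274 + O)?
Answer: -3478/279 ≈ -12.466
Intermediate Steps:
O = -832 (O = (-373 + 701) - 1160 = 328 - 1160 = -832)
(2521 + 4435)/(274 + O) = (2521 + 4435)/(274 - 832) = 6956/(-558) = 6956*(-1/558) = -3478/279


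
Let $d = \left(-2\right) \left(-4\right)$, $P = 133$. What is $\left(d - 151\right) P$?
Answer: $-19019$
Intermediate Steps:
$d = 8$
$\left(d - 151\right) P = \left(8 - 151\right) 133 = \left(-143\right) 133 = -19019$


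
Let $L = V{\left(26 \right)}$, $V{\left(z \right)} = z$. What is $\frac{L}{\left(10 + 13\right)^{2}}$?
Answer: $\frac{26}{529} \approx 0.049149$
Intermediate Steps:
$L = 26$
$\frac{L}{\left(10 + 13\right)^{2}} = \frac{26}{\left(10 + 13\right)^{2}} = \frac{26}{23^{2}} = \frac{26}{529}$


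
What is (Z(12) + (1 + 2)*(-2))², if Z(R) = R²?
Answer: 19044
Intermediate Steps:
(Z(12) + (1 + 2)*(-2))² = (12² + (1 + 2)*(-2))² = (144 + 3*(-2))² = (144 - 6)² = 138² = 19044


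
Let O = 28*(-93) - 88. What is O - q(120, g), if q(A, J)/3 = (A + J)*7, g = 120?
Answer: -7732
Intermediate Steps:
q(A, J) = 21*A + 21*J (q(A, J) = 3*((A + J)*7) = 3*(7*A + 7*J) = 21*A + 21*J)
O = -2692 (O = -2604 - 88 = -2692)
O - q(120, g) = -2692 - (21*120 + 21*120) = -2692 - (2520 + 2520) = -2692 - 1*5040 = -2692 - 5040 = -7732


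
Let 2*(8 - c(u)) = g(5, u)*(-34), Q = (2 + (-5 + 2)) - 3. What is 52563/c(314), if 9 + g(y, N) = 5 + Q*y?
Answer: -52563/400 ≈ -131.41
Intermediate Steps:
Q = -4 (Q = (2 - 3) - 3 = -1 - 3 = -4)
g(y, N) = -4 - 4*y (g(y, N) = -9 + (5 - 4*y) = -4 - 4*y)
c(u) = -400 (c(u) = 8 - (-4 - 4*5)*(-34)/2 = 8 - (-4 - 20)*(-34)/2 = 8 - (-12)*(-34) = 8 - ½*816 = 8 - 408 = -400)
52563/c(314) = 52563/(-400) = 52563*(-1/400) = -52563/400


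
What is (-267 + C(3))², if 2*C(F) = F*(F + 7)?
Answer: 63504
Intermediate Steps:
C(F) = F*(7 + F)/2 (C(F) = (F*(F + 7))/2 = (F*(7 + F))/2 = F*(7 + F)/2)
(-267 + C(3))² = (-267 + (½)*3*(7 + 3))² = (-267 + (½)*3*10)² = (-267 + 15)² = (-252)² = 63504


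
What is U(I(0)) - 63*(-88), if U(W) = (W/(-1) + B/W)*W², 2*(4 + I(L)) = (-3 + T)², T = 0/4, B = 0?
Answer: 44351/8 ≈ 5543.9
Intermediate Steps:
T = 0 (T = 0*(¼) = 0)
I(L) = ½ (I(L) = -4 + (-3 + 0)²/2 = -4 + (½)*(-3)² = -4 + (½)*9 = -4 + 9/2 = ½)
U(W) = -W³ (U(W) = (W/(-1) + 0/W)*W² = (W*(-1) + 0)*W² = (-W + 0)*W² = (-W)*W² = -W³)
U(I(0)) - 63*(-88) = -(½)³ - 63*(-88) = -1*⅛ + 5544 = -⅛ + 5544 = 44351/8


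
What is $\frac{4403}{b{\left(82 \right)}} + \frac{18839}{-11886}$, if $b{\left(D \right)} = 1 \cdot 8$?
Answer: $\frac{26091673}{47544} \approx 548.79$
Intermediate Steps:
$b{\left(D \right)} = 8$
$\frac{4403}{b{\left(82 \right)}} + \frac{18839}{-11886} = \frac{4403}{8} + \frac{18839}{-11886} = 4403 \cdot \frac{1}{8} + 18839 \left(- \frac{1}{11886}\right) = \frac{4403}{8} - \frac{18839}{11886} = \frac{26091673}{47544}$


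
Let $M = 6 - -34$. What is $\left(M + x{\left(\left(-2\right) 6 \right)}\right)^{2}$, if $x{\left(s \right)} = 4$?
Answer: $1936$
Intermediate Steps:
$M = 40$ ($M = 6 + 34 = 40$)
$\left(M + x{\left(\left(-2\right) 6 \right)}\right)^{2} = \left(40 + 4\right)^{2} = 44^{2} = 1936$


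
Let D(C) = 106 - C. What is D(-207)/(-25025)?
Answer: -313/25025 ≈ -0.012507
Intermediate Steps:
D(-207)/(-25025) = (106 - 1*(-207))/(-25025) = (106 + 207)*(-1/25025) = 313*(-1/25025) = -313/25025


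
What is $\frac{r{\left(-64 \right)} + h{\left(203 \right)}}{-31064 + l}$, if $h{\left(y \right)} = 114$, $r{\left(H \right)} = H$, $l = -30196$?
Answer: $- \frac{5}{6126} \approx -0.00081619$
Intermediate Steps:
$\frac{r{\left(-64 \right)} + h{\left(203 \right)}}{-31064 + l} = \frac{-64 + 114}{-31064 - 30196} = \frac{50}{-61260} = 50 \left(- \frac{1}{61260}\right) = - \frac{5}{6126}$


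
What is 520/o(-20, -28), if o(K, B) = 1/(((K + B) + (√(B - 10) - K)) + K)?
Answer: -24960 + 520*I*√38 ≈ -24960.0 + 3205.5*I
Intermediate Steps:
o(K, B) = 1/(B + K + √(-10 + B)) (o(K, B) = 1/(((B + K) + (√(-10 + B) - K)) + K) = 1/((B + √(-10 + B)) + K) = 1/(B + K + √(-10 + B)))
520/o(-20, -28) = 520/(1/(-28 - 20 + √(-10 - 28))) = 520/(1/(-28 - 20 + √(-38))) = 520/(1/(-28 - 20 + I*√38)) = 520/(1/(-48 + I*√38)) = 520*(-48 + I*√38) = -24960 + 520*I*√38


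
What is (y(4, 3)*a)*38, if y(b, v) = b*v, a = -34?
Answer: -15504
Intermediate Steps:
(y(4, 3)*a)*38 = ((4*3)*(-34))*38 = (12*(-34))*38 = -408*38 = -15504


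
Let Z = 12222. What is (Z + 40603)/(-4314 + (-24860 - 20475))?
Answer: -52825/49649 ≈ -1.0640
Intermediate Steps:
(Z + 40603)/(-4314 + (-24860 - 20475)) = (12222 + 40603)/(-4314 + (-24860 - 20475)) = 52825/(-4314 - 45335) = 52825/(-49649) = 52825*(-1/49649) = -52825/49649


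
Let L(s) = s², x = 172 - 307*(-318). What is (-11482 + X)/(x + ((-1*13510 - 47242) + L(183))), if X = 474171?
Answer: 462689/70535 ≈ 6.5597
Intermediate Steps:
x = 97798 (x = 172 + 97626 = 97798)
(-11482 + X)/(x + ((-1*13510 - 47242) + L(183))) = (-11482 + 474171)/(97798 + ((-1*13510 - 47242) + 183²)) = 462689/(97798 + ((-13510 - 47242) + 33489)) = 462689/(97798 + (-60752 + 33489)) = 462689/(97798 - 27263) = 462689/70535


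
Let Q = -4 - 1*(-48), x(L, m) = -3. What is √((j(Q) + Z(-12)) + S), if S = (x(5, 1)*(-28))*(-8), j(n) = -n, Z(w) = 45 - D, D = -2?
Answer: I*√669 ≈ 25.865*I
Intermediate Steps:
Z(w) = 47 (Z(w) = 45 - 1*(-2) = 45 + 2 = 47)
Q = 44 (Q = -4 + 48 = 44)
S = -672 (S = -3*(-28)*(-8) = 84*(-8) = -672)
√((j(Q) + Z(-12)) + S) = √((-1*44 + 47) - 672) = √((-44 + 47) - 672) = √(3 - 672) = √(-669) = I*√669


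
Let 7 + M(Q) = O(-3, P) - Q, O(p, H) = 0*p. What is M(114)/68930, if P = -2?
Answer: -121/68930 ≈ -0.0017554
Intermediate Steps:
O(p, H) = 0
M(Q) = -7 - Q (M(Q) = -7 + (0 - Q) = -7 - Q)
M(114)/68930 = (-7 - 1*114)/68930 = (-7 - 114)*(1/68930) = -121*1/68930 = -121/68930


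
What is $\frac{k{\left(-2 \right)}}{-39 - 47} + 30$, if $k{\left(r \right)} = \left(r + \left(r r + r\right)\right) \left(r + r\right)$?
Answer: $30$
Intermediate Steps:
$k{\left(r \right)} = 2 r \left(r^{2} + 2 r\right)$ ($k{\left(r \right)} = \left(r + \left(r^{2} + r\right)\right) 2 r = \left(r + \left(r + r^{2}\right)\right) 2 r = \left(r^{2} + 2 r\right) 2 r = 2 r \left(r^{2} + 2 r\right)$)
$\frac{k{\left(-2 \right)}}{-39 - 47} + 30 = \frac{2 \left(-2\right)^{2} \left(2 - 2\right)}{-39 - 47} + 30 = \frac{2 \cdot 4 \cdot 0}{-86} + 30 = \left(- \frac{1}{86}\right) 0 + 30 = 0 + 30 = 30$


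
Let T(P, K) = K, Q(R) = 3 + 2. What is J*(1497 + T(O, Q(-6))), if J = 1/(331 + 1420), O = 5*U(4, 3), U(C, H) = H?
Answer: 1502/1751 ≈ 0.85780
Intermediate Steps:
Q(R) = 5
O = 15 (O = 5*3 = 15)
J = 1/1751 ≈ 0.00057110
J*(1497 + T(O, Q(-6))) = (1497 + 5)/1751 = (1/1751)*1502 = 1502/1751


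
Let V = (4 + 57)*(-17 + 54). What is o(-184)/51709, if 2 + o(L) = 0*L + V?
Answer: 2255/51709 ≈ 0.043609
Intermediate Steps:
V = 2257 (V = 61*37 = 2257)
o(L) = 2255 (o(L) = -2 + (0*L + 2257) = -2 + (0 + 2257) = -2 + 2257 = 2255)
o(-184)/51709 = 2255/51709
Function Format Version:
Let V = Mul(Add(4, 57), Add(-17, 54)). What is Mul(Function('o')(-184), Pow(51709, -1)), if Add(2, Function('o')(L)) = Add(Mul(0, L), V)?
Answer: Rational(2255, 51709) ≈ 0.043609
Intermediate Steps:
V = 2257 (V = Mul(61, 37) = 2257)
Function('o')(L) = 2255 (Function('o')(L) = Add(-2, Add(Mul(0, L), 2257)) = Add(-2, Add(0, 2257)) = Add(-2, 2257) = 2255)
Mul(Function('o')(-184), Pow(51709, -1)) = Mul(2255, Pow(51709, -1)) = Mul(2255, Rational(1, 51709)) = Rational(2255, 51709)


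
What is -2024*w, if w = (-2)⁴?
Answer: -32384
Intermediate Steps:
w = 16
-2024*w = -2024*16 = -32384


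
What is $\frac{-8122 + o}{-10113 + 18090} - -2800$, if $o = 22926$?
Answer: $\frac{22350404}{7977} \approx 2801.9$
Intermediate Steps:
$\frac{-8122 + o}{-10113 + 18090} - -2800 = \frac{-8122 + 22926}{-10113 + 18090} - -2800 = \frac{14804}{7977} + 2800 = \frac{22350404}{7977}$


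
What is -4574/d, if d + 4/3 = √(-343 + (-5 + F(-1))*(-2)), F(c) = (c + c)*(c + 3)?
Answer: 54888/2941 + 205830*I*√13/2941 ≈ 18.663 + 252.34*I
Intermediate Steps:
F(c) = 2*c*(3 + c) (F(c) = (2*c)*(3 + c) = 2*c*(3 + c))
d = -4/3 + 5*I*√13 (d = -4/3 + √(-343 + (-5 + 2*(-1)*(3 - 1))*(-2)) = -4/3 + √(-343 + (-5 + 2*(-1)*2)*(-2)) = -4/3 + √(-343 + (-5 - 4)*(-2)) = -4/3 + √(-343 - 9*(-2)) = -4/3 + √(-343 + 18) = -4/3 + √(-325) = -4/3 + 5*I*√13 ≈ -1.3333 + 18.028*I)
-4574/d = -4574/(-4/3 + 5*I*√13)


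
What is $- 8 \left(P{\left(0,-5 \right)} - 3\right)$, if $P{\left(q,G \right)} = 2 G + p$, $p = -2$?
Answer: $120$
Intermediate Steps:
$P{\left(q,G \right)} = -2 + 2 G$ ($P{\left(q,G \right)} = 2 G - 2 = -2 + 2 G$)
$- 8 \left(P{\left(0,-5 \right)} - 3\right) = - 8 \left(\left(-2 + 2 \left(-5\right)\right) - 3\right) = - 8 \left(\left(-2 - 10\right) - 3\right) = - 8 \left(-12 - 3\right) = \left(-8\right) \left(-15\right) = 120$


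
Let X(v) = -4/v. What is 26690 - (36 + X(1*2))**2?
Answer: 25534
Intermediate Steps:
26690 - (36 + X(1*2))**2 = 26690 - (36 - 4/(1*2))**2 = 26690 - (36 - 4/2)**2 = 26690 - (36 - 4*1/2)**2 = 26690 - (36 - 2)**2 = 26690 - 1*34**2 = 26690 - 1*1156 = 26690 - 1156 = 25534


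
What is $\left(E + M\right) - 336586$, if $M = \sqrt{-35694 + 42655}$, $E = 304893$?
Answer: $-31693 + \sqrt{6961} \approx -31610.0$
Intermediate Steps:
$M = \sqrt{6961} \approx 83.433$
$\left(E + M\right) - 336586 = \left(304893 + \sqrt{6961}\right) - 336586 = -31693 + \sqrt{6961}$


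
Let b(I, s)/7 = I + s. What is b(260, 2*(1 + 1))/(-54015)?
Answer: -616/18005 ≈ -0.034213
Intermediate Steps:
b(I, s) = 7*I + 7*s (b(I, s) = 7*(I + s) = 7*I + 7*s)
b(260, 2*(1 + 1))/(-54015) = (7*260 + 7*(2*(1 + 1)))/(-54015) = (1820 + 7*(2*2))*(-1/54015) = (1820 + 7*4)*(-1/54015) = (1820 + 28)*(-1/54015) = 1848*(-1/54015) = -616/18005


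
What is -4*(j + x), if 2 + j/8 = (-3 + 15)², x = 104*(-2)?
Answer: -3712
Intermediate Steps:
x = -208
j = 1136 (j = -16 + 8*(-3 + 15)² = -16 + 8*12² = -16 + 8*144 = -16 + 1152 = 1136)
-4*(j + x) = -4*(1136 - 208) = -4*928 = -3712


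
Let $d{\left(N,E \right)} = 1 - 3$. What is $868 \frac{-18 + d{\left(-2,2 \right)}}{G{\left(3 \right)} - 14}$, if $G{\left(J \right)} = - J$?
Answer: $\frac{17360}{17} \approx 1021.2$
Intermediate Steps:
$d{\left(N,E \right)} = -2$ ($d{\left(N,E \right)} = 1 - 3 = -2$)
$868 \frac{-18 + d{\left(-2,2 \right)}}{G{\left(3 \right)} - 14} = 868 \frac{-18 - 2}{\left(-1\right) 3 - 14} = 868 \left(- \frac{20}{-3 - 14}\right) = 868 \left(- \frac{20}{-17}\right) = 868 \left(\left(-20\right) \left(- \frac{1}{17}\right)\right) = 868 \cdot \frac{20}{17} = \frac{17360}{17}$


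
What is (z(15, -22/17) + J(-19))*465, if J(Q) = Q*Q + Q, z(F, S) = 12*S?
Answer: 2580750/17 ≈ 1.5181e+5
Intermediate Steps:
J(Q) = Q + Q**2 (J(Q) = Q**2 + Q = Q + Q**2)
(z(15, -22/17) + J(-19))*465 = (12*(-22/17) - 19*(1 - 19))*465 = (12*(-22*1/17) - 19*(-18))*465 = (12*(-22/17) + 342)*465 = (-264/17 + 342)*465 = (5550/17)*465 = 2580750/17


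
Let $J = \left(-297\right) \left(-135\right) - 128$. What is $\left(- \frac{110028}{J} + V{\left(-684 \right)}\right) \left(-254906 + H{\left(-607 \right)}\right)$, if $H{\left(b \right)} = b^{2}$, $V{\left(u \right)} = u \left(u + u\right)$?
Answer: $\frac{249777845568204}{2351} \approx 1.0624 \cdot 10^{11}$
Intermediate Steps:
$V{\left(u \right)} = 2 u^{2}$ ($V{\left(u \right)} = u 2 u = 2 u^{2}$)
$J = 39967$ ($J = 40095 - 128 = 39967$)
$\left(- \frac{110028}{J} + V{\left(-684 \right)}\right) \left(-254906 + H{\left(-607 \right)}\right) = \left(- \frac{110028}{39967} + 2 \left(-684\right)^{2}\right) \left(-254906 + \left(-607\right)^{2}\right) = \left(\left(-110028\right) \frac{1}{39967} + 2 \cdot 467856\right) \left(-254906 + 368449\right) = \left(- \frac{110028}{39967} + 935712\right) 113543 = \frac{37397491476}{39967} \cdot 113543 = \frac{249777845568204}{2351}$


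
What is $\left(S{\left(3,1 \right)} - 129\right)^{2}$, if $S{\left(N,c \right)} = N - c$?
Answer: $16129$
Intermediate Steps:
$\left(S{\left(3,1 \right)} - 129\right)^{2} = \left(\left(3 - 1\right) - 129\right)^{2} = \left(2 - 129\right)^{2} = \left(-127\right)^{2} = 16129$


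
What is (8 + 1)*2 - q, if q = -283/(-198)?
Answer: 3281/198 ≈ 16.571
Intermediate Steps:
q = 283/198 (q = -283*(-1/198) = 283/198 ≈ 1.4293)
(8 + 1)*2 - q = (8 + 1)*2 - 1*283/198 = 9*2 - 283/198 = 18 - 283/198 = 3281/198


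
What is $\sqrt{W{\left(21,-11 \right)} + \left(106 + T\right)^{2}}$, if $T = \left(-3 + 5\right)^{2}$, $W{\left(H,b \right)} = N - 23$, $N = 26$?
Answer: $7 \sqrt{247} \approx 110.01$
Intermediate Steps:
$W{\left(H,b \right)} = 3$ ($W{\left(H,b \right)} = 26 - 23 = 3$)
$T = 4$ ($T = 2^{2} = 4$)
$\sqrt{W{\left(21,-11 \right)} + \left(106 + T\right)^{2}} = \sqrt{3 + \left(106 + 4\right)^{2}} = \sqrt{3 + 110^{2}} = \sqrt{3 + 12100} = \sqrt{12103} = 7 \sqrt{247}$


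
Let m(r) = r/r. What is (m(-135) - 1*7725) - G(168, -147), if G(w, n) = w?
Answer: -7892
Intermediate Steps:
m(r) = 1
(m(-135) - 1*7725) - G(168, -147) = (1 - 1*7725) - 1*168 = (1 - 7725) - 168 = -7724 - 168 = -7892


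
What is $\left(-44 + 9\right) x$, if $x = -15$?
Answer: $525$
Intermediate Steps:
$\left(-44 + 9\right) x = \left(-44 + 9\right) \left(-15\right) = \left(-35\right) \left(-15\right) = 525$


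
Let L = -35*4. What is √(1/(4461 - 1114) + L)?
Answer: I*√1568333913/3347 ≈ 11.832*I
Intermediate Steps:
L = -140
√(1/(4461 - 1114) + L) = √(1/(4461 - 1114) - 140) = √(1/3347 - 140) = √(-468579/3347) = I*√1568333913/3347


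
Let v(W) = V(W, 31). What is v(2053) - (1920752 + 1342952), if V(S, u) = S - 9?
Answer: -3261660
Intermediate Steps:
V(S, u) = -9 + S
v(W) = -9 + W
v(2053) - (1920752 + 1342952) = (-9 + 2053) - (1920752 + 1342952) = 2044 - 1*3263704 = 2044 - 3263704 = -3261660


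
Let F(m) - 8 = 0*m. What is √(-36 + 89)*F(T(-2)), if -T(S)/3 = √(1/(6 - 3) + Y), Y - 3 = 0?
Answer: 8*√53 ≈ 58.241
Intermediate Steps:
Y = 3 (Y = 3 + 0 = 3)
T(S) = -√30 (T(S) = -3*√(1/(6 - 3) + 3) = -3*√(1/3 + 3) = -3*√(⅓ + 3) = -√30)
F(m) = 8 (F(m) = 8 + 0*m = 8 + 0 = 8)
√(-36 + 89)*F(T(-2)) = √(-36 + 89)*8 = √53*8 = 8*√53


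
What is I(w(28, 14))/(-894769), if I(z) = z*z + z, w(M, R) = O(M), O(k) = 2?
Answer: -6/894769 ≈ -6.7056e-6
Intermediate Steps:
w(M, R) = 2
I(z) = z + z**2 (I(z) = z**2 + z = z + z**2)
I(w(28, 14))/(-894769) = (2*(1 + 2))/(-894769) = (2*3)*(-1/894769) = 6*(-1/894769) = -6/894769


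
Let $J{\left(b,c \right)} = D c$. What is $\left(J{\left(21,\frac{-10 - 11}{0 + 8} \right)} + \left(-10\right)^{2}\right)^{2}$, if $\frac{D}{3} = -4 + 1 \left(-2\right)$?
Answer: $\frac{346921}{16} \approx 21683.0$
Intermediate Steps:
$D = -18$ ($D = 3 \left(-4 + 1 \left(-2\right)\right) = 3 \left(-4 - 2\right) = 3 \left(-6\right) = -18$)
$J{\left(b,c \right)} = - 18 c$
$\left(J{\left(21,\frac{-10 - 11}{0 + 8} \right)} + \left(-10\right)^{2}\right)^{2} = \left(- 18 \frac{-10 - 11}{0 + 8} + \left(-10\right)^{2}\right)^{2} = \left(- 18 \left(- \frac{21}{8}\right) + 100\right)^{2} = \left(- 18 \left(\left(-21\right) \frac{1}{8}\right) + 100\right)^{2} = \left(\left(-18\right) \left(- \frac{21}{8}\right) + 100\right)^{2} = \left(\frac{189}{4} + 100\right)^{2} = \left(\frac{589}{4}\right)^{2} = \frac{346921}{16}$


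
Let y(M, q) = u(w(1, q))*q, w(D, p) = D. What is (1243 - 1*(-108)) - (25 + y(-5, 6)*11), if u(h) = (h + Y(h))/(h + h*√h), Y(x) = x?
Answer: 1260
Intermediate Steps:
u(h) = 2*h/(h + h^(3/2)) (u(h) = (h + h)/(h + h*√h) = (2*h)/(h + h^(3/2)) = 2*h/(h + h^(3/2)))
y(M, q) = q (y(M, q) = (2*1/(1 + 1^(3/2)))*q = (2*1/(1 + 1))*q = (2*1/2)*q = (2*1*(½))*q = 1*q = q)
(1243 - 1*(-108)) - (25 + y(-5, 6)*11) = (1243 - 1*(-108)) - (25 + 6*11) = (1243 + 108) - (25 + 66) = 1351 - 1*91 = 1351 - 91 = 1260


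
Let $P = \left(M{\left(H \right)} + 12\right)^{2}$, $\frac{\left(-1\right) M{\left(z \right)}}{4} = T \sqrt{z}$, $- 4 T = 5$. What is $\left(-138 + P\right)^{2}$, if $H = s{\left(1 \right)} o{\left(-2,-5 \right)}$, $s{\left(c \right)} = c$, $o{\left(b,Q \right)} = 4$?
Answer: $119716$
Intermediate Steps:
$T = - \frac{5}{4}$ ($T = \left(- \frac{1}{4}\right) 5 = - \frac{5}{4} \approx -1.25$)
$H = 4$ ($H = 1 \cdot 4 = 4$)
$M{\left(z \right)} = 5 \sqrt{z}$ ($M{\left(z \right)} = - 4 \left(- \frac{5 \sqrt{z}}{4}\right) = 5 \sqrt{z}$)
$P = 484$ ($P = \left(5 \sqrt{4} + 12\right)^{2} = \left(5 \cdot 2 + 12\right)^{2} = \left(10 + 12\right)^{2} = 22^{2} = 484$)
$\left(-138 + P\right)^{2} = \left(-138 + 484\right)^{2} = 346^{2} = 119716$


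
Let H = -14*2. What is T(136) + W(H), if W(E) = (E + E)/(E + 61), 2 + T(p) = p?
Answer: 4366/33 ≈ 132.30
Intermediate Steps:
T(p) = -2 + p
H = -28
W(E) = 2*E/(61 + E) (W(E) = (2*E)/(61 + E) = 2*E/(61 + E))
T(136) + W(H) = (-2 + 136) + 2*(-28)/(61 - 28) = 134 + 2*(-28)/33 = 134 + 2*(-28)*(1/33) = 134 - 56/33 = 4366/33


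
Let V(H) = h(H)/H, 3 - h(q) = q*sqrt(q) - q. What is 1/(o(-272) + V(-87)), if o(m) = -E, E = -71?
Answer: 60523/4428736 + 841*I*sqrt(87)/4428736 ≈ 0.013666 + 0.0017712*I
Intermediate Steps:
h(q) = 3 + q - q**(3/2) (h(q) = 3 - (q*sqrt(q) - q) = 3 - (q**(3/2) - q) = 3 + (q - q**(3/2)) = 3 + q - q**(3/2))
V(H) = (3 + H - H**(3/2))/H
o(m) = 71 (o(m) = -1*(-71) = 71)
1/(o(-272) + V(-87)) = 1/(71 + (3 - 87 - (-87)**(3/2))/(-87)) = 1/(71 - (3 - 87 - (-87)*I*sqrt(87))/87) = 1/(71 - (3 - 87 + 87*I*sqrt(87))/87) = 1/(71 - (-84 + 87*I*sqrt(87))/87) = 1/(71 + (28/29 - I*sqrt(87))) = 1/(2087/29 - I*sqrt(87))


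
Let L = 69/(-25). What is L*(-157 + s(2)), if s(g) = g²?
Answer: 10557/25 ≈ 422.28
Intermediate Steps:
L = -69/25 (L = 69*(-1/25) = -69/25 ≈ -2.7600)
L*(-157 + s(2)) = -69*(-157 + 2²)/25 = -69*(-157 + 4)/25 = -69/25*(-153) = 10557/25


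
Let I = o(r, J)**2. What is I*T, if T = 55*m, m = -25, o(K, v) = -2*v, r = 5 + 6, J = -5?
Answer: -137500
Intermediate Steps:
r = 11
I = 100 (I = (-2*(-5))**2 = 10**2 = 100)
T = -1375 (T = 55*(-25) = -1375)
I*T = 100*(-1375) = -137500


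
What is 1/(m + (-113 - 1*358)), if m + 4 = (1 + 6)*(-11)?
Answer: -1/552 ≈ -0.0018116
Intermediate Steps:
m = -81 (m = -4 + (1 + 6)*(-11) = -4 + 7*(-11) = -4 - 77 = -81)
1/(m + (-113 - 1*358)) = 1/(-81 + (-113 - 1*358)) = 1/(-81 + (-113 - 358)) = 1/(-81 - 471) = 1/(-552) = -1/552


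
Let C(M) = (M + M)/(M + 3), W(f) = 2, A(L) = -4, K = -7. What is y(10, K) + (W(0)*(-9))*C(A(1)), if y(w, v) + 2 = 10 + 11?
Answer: -125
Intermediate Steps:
y(w, v) = 19 (y(w, v) = -2 + (10 + 11) = -2 + 21 = 19)
C(M) = 2*M/(3 + M) (C(M) = (2*M)/(3 + M) = 2*M/(3 + M))
y(10, K) + (W(0)*(-9))*C(A(1)) = 19 + (2*(-9))*(2*(-4)/(3 - 4)) = 19 - 36*(-4)/(-1) = 19 - 36*(-4)*(-1) = 19 - 18*8 = 19 - 144 = -125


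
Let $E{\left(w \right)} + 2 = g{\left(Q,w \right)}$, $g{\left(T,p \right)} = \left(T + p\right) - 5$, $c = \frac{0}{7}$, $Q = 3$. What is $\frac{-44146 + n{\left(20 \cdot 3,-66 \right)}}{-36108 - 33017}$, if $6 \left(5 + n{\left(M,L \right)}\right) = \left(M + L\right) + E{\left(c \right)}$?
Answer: $\frac{132458}{207375} \approx 0.63874$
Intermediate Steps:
$c = 0$ ($c = 0 \cdot \frac{1}{7} = 0$)
$g{\left(T,p \right)} = -5 + T + p$
$E{\left(w \right)} = -4 + w$ ($E{\left(w \right)} = -2 + \left(-5 + 3 + w\right) = -2 + \left(-2 + w\right) = -4 + w$)
$n{\left(M,L \right)} = - \frac{17}{3} + \frac{L}{6} + \frac{M}{6}$ ($n{\left(M,L \right)} = -5 + \frac{\left(M + L\right) + \left(-4 + 0\right)}{6} = -5 + \frac{\left(L + M\right) - 4}{6} = -5 + \frac{-4 + L + M}{6} = -5 + \left(- \frac{2}{3} + \frac{L}{6} + \frac{M}{6}\right) = - \frac{17}{3} + \frac{L}{6} + \frac{M}{6}$)
$\frac{-44146 + n{\left(20 \cdot 3,-66 \right)}}{-36108 - 33017} = \frac{-44146 + \left(- \frac{17}{3} + \frac{1}{6} \left(-66\right) + \frac{20 \cdot 3}{6}\right)}{-36108 - 33017} = \frac{-44146 - \frac{20}{3}}{-69125} = \left(-44146 - \frac{20}{3}\right) \left(- \frac{1}{69125}\right) = \left(- \frac{132458}{3}\right) \left(- \frac{1}{69125}\right) = \frac{132458}{207375}$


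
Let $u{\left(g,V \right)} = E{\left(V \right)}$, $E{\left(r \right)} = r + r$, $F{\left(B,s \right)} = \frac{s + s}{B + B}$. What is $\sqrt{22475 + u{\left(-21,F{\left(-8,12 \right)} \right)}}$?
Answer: $106 \sqrt{2} \approx 149.91$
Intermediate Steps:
$F{\left(B,s \right)} = \frac{s}{B}$ ($F{\left(B,s \right)} = \frac{2 s}{2 B} = 2 s \frac{1}{2 B} = \frac{s}{B}$)
$E{\left(r \right)} = 2 r$
$u{\left(g,V \right)} = 2 V$
$\sqrt{22475 + u{\left(-21,F{\left(-8,12 \right)} \right)}} = \sqrt{22475 + 2 \frac{12}{-8}} = \sqrt{22475 + 2 \cdot 12 \left(- \frac{1}{8}\right)} = \sqrt{22475 + 2 \left(- \frac{3}{2}\right)} = \sqrt{22475 - 3} = \sqrt{22472} = 106 \sqrt{2}$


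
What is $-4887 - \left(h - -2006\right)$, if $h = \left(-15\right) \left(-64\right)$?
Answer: $-7853$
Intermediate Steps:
$h = 960$
$-4887 - \left(h - -2006\right) = -4887 - \left(960 - -2006\right) = -4887 - \left(960 + 2006\right) = -4887 - 2966 = -7853$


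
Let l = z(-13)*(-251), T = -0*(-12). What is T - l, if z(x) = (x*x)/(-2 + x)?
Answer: -42419/15 ≈ -2827.9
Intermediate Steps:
z(x) = x**2/(-2 + x)
T = 0 (T = -380*0 = 0)
l = 42419/15 (l = ((-13)**2/(-2 - 13))*(-251) = (169/(-15))*(-251) = (169*(-1/15))*(-251) = -169/15*(-251) = 42419/15 ≈ 2827.9)
T - l = 0 - 1*42419/15 = 0 - 42419/15 = -42419/15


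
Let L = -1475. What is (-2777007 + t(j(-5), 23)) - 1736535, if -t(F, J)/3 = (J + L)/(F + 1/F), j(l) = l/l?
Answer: -4511364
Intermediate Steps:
j(l) = 1
t(F, J) = -3*(-1475 + J)/(F + 1/F) (t(F, J) = -3*(J - 1475)/(F + 1/F) = -3*(-1475 + J)/(F + 1/F))
(-2777007 + t(j(-5), 23)) - 1736535 = (-2777007 + 3*1*(1475 - 1*23)/(1 + 1**2)) - 1736535 = (-2777007 + 3*1*(1475 - 23)/(1 + 1)) - 1736535 = (-2777007 + 3*1*1452/2) - 1736535 = (-2777007 + 3*1*(1/2)*1452) - 1736535 = (-2777007 + 2178) - 1736535 = -2774829 - 1736535 = -4511364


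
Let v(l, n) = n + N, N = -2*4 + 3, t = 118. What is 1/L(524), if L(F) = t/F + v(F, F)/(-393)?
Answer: -262/287 ≈ -0.91289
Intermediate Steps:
N = -5 (N = -8 + 3 = -5)
v(l, n) = -5 + n (v(l, n) = n - 5 = -5 + n)
L(F) = 5/393 + 118/F - F/393 (L(F) = 118/F + (-5 + F)/(-393) = 118/F + (-5 + F)*(-1/393) = 118/F + (5/393 - F/393) = 5/393 + 118/F - F/393)
1/L(524) = 1/((1/393)*(46374 + 524*(5 - 1*524))/524) = 1/((1/393)*(1/524)*(46374 + 524*(5 - 524))) = 1/((1/393)*(1/524)*(46374 + 524*(-519))) = 1/((1/393)*(1/524)*(46374 - 271956)) = 1/((1/393)*(1/524)*(-225582)) = 1/(-287/262) = -262/287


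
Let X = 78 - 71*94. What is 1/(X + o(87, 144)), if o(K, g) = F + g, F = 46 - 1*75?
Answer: -1/6481 ≈ -0.00015430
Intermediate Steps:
F = -29 (F = 46 - 75 = -29)
o(K, g) = -29 + g
X = -6596 (X = 78 - 6674 = -6596)
1/(X + o(87, 144)) = 1/(-6596 + (-29 + 144)) = 1/(-6596 + 115) = 1/(-6481) = -1/6481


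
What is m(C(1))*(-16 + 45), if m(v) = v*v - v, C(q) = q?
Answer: 0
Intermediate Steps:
m(v) = v**2 - v
m(C(1))*(-16 + 45) = (1*(-1 + 1))*(-16 + 45) = (1*0)*29 = 0*29 = 0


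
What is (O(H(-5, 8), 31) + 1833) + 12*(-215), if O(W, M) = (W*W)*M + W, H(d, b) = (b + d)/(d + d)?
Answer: -74451/100 ≈ -744.51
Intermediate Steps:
H(d, b) = (b + d)/(2*d) (H(d, b) = (b + d)/((2*d)) = (b + d)*(1/(2*d)) = (b + d)/(2*d))
O(W, M) = W + M*W² (O(W, M) = W²*M + W = M*W² + W = W + M*W²)
(O(H(-5, 8), 31) + 1833) + 12*(-215) = (((½)*(8 - 5)/(-5))*(1 + 31*((½)*(8 - 5)/(-5))) + 1833) + 12*(-215) = (((½)*(-⅕)*3)*(1 + 31*((½)*(-⅕)*3)) + 1833) - 2580 = (-3*(1 + 31*(-3/10))/10 + 1833) - 2580 = (-3*(1 - 93/10)/10 + 1833) - 2580 = (-3/10*(-83/10) + 1833) - 2580 = (249/100 + 1833) - 2580 = 183549/100 - 2580 = -74451/100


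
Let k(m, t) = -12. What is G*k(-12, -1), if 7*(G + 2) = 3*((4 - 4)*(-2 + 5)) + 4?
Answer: 120/7 ≈ 17.143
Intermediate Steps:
G = -10/7 (G = -2 + (3*((4 - 4)*(-2 + 5)) + 4)/7 = -2 + (3*(0*3) + 4)/7 = -2 + (3*0 + 4)/7 = -2 + (0 + 4)/7 = -2 + (⅐)*4 = -2 + 4/7 = -10/7 ≈ -1.4286)
G*k(-12, -1) = -10/7*(-12) = 120/7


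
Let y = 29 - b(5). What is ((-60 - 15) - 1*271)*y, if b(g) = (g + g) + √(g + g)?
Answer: -6574 + 346*√10 ≈ -5479.9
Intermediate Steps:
b(g) = 2*g + √2*√g (b(g) = 2*g + √(2*g) = 2*g + √2*√g)
y = 19 - √10 (y = 29 - (2*5 + √2*√5) = 29 - (10 + √10) = 29 + (-10 - √10) = 19 - √10 ≈ 15.838)
((-60 - 15) - 1*271)*y = ((-60 - 15) - 1*271)*(19 - √10) = (-75 - 271)*(19 - √10) = -346*(19 - √10) = -6574 + 346*√10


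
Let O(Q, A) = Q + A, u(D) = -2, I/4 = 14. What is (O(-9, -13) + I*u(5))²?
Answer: 17956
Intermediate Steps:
I = 56 (I = 4*14 = 56)
O(Q, A) = A + Q
(O(-9, -13) + I*u(5))² = ((-13 - 9) + 56*(-2))² = (-22 - 112)² = (-134)² = 17956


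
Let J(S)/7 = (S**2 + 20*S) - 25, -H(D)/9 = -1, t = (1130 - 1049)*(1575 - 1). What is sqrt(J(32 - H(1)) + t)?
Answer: sqrt(134242) ≈ 366.39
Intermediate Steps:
t = 127494 (t = 81*1574 = 127494)
H(D) = 9 (H(D) = -9*(-1) = 9)
J(S) = -175 + 7*S**2 + 140*S (J(S) = 7*((S**2 + 20*S) - 25) = 7*(-25 + S**2 + 20*S) = -175 + 7*S**2 + 140*S)
sqrt(J(32 - H(1)) + t) = sqrt((-175 + 7*(32 - 1*9)**2 + 140*(32 - 1*9)) + 127494) = sqrt((-175 + 7*(32 - 9)**2 + 140*(32 - 9)) + 127494) = sqrt((-175 + 7*23**2 + 140*23) + 127494) = sqrt((-175 + 7*529 + 3220) + 127494) = sqrt((-175 + 3703 + 3220) + 127494) = sqrt(6748 + 127494) = sqrt(134242)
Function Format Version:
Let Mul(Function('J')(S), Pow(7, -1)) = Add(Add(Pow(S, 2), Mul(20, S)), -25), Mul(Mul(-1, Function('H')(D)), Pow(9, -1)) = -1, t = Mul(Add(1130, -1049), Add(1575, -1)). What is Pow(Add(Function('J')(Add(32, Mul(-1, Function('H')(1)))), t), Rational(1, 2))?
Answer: Pow(134242, Rational(1, 2)) ≈ 366.39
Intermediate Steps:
t = 127494 (t = Mul(81, 1574) = 127494)
Function('H')(D) = 9 (Function('H')(D) = Mul(-9, -1) = 9)
Function('J')(S) = Add(-175, Mul(7, Pow(S, 2)), Mul(140, S)) (Function('J')(S) = Mul(7, Add(Add(Pow(S, 2), Mul(20, S)), -25)) = Mul(7, Add(-25, Pow(S, 2), Mul(20, S))) = Add(-175, Mul(7, Pow(S, 2)), Mul(140, S)))
Pow(Add(Function('J')(Add(32, Mul(-1, Function('H')(1)))), t), Rational(1, 2)) = Pow(Add(Add(-175, Mul(7, Pow(Add(32, Mul(-1, 9)), 2)), Mul(140, Add(32, Mul(-1, 9)))), 127494), Rational(1, 2)) = Pow(Add(Add(-175, Mul(7, Pow(Add(32, -9), 2)), Mul(140, Add(32, -9))), 127494), Rational(1, 2)) = Pow(Add(Add(-175, Mul(7, Pow(23, 2)), Mul(140, 23)), 127494), Rational(1, 2)) = Pow(Add(Add(-175, Mul(7, 529), 3220), 127494), Rational(1, 2)) = Pow(Add(Add(-175, 3703, 3220), 127494), Rational(1, 2)) = Pow(Add(6748, 127494), Rational(1, 2)) = Pow(134242, Rational(1, 2))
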